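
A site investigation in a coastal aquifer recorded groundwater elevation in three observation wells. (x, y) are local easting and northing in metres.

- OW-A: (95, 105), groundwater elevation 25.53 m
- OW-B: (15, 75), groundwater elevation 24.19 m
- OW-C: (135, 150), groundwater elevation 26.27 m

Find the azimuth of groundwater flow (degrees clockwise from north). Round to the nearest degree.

With h = a·x + b·y + c and OW-A as origin, the differences give:
  (-80)·a + (-30)·b = -1.34
  40·a + 45·b = +0.74
Eliminate b (×45 and ×(-30), subtract): -2400·a = -38.100 → a = ∂h/∂x = +0.01588
Back-substitute: b = ∂h/∂y = +0.002333.
Flow direction (−∇h) has components (-0.01588 E, -0.002333 N).
Azimuth = atan2(E, N) = atan2(-0.01588, -0.002333) = 261.6° ≈ 262°.

262°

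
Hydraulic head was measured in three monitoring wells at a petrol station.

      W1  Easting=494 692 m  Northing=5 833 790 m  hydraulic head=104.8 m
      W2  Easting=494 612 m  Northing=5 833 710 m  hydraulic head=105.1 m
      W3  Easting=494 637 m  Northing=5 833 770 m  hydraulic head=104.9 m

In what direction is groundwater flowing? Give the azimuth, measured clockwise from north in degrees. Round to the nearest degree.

013°

With h = a·x + b·y + c and W1 as origin, the differences give:
  (-80)·a + (-80)·b = +0.3
  (-55)·a + (-20)·b = +0.1
Eliminate b (×(-20) and ×(-80), subtract): -2800·a = 2.00 → a = ∂h/∂x = -0.0007143
Back-substitute: b = ∂h/∂y = -0.003036.
Flow direction (−∇h) has components (+0.0007143 E, +0.003036 N).
Azimuth = atan2(E, N) = atan2(+0.0007143, +0.003036) = 13.2° ≈ 013°.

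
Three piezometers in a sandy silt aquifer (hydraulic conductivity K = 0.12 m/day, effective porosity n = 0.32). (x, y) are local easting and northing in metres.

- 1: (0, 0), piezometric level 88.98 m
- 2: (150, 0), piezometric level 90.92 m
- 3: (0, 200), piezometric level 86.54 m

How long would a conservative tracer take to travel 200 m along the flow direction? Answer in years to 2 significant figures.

82 years

∂h/∂x = (90.92 − 88.98) / (150 − 0) = +0.01293
∂h/∂y = (86.54 − 88.98) / (200 − 0) = -0.01220
|∇h| = √(0.01293² + -0.01220²) = 0.01778
Seepage velocity v = K·i/n = 0.12 × 0.01778 / 0.32 = 0.006667 m/day.
t = 200 / 0.006667 = 3e+04 days = 82.1 years.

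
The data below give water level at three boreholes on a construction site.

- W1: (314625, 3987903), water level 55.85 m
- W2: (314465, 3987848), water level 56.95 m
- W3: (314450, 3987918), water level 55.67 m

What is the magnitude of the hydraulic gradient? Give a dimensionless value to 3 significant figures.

With h = a·x + b·y + c and W1 as origin, the differences give:
  (-160)·a + (-55)·b = +1.10
  (-175)·a + 15·b = -0.18
Eliminate b (×15 and ×(-55), subtract): -12025·a = 6.600 → a = ∂h/∂x = -0.0005489
Back-substitute: b = ∂h/∂y = -0.01840.
|∇h| = √(-0.0005489² + -0.01840²) = 0.01841

0.0184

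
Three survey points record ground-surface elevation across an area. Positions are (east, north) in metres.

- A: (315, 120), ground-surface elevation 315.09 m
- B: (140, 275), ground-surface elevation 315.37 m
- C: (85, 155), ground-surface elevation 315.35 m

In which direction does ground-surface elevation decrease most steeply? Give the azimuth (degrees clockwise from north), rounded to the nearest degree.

Taking A as reference: B−A = (-175, 155, +0.28); C−A = (-230, 35, +0.26).
Determinant of the coordinate differences = (-175)·35 − (-230)·155 = 29525.
∂z/∂x = [(+0.28)·35 − (+0.26)·155] / 29525 = -0.001033
∂z/∂y = [(-175)·(+0.26) − (-230)·(+0.28)] / 29525 = +0.0006401
Steepest decrease is along −∇f: components (+0.001033 E, -0.0006401 N).
Azimuth = atan2(+0.001033, -0.0006401) = 121.8° ≈ 122°.

122°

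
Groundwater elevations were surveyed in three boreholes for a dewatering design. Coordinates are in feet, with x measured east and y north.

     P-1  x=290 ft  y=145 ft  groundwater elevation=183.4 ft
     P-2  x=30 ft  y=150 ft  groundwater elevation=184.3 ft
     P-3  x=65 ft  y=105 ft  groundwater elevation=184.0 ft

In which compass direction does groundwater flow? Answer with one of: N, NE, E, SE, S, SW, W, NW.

Taking P-1 as reference: P-2−P-1 = (-260, 5, +0.9); P-3−P-1 = (-225, -40, +0.6).
Determinant of the coordinate differences = (-260)·(-40) − (-225)·5 = 11525.
∂h/∂x = [(+0.9)·(-40) − (+0.6)·5] / 11525 = -0.003384
∂h/∂y = [(-260)·(+0.6) − (-225)·(+0.9)] / 11525 = +0.004035
Flow = −∇h = (+0.003384 east, -0.004035 north), which points southeast.

SE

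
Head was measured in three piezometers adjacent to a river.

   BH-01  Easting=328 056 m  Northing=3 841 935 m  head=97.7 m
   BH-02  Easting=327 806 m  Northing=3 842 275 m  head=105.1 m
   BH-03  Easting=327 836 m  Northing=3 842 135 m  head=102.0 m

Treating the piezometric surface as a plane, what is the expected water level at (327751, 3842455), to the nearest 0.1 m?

109.1 m

Differences from BH-01: to BH-02 (Δx, Δy, Δh) = (-250, 340, +7.4); to BH-03 = (-220, 200, +4.3).
Solve a·Δx + b·Δy = Δh: det = (-250)·200 − (-220)·340 = 24800.
∂h/∂x = [(+7.4)·200 − (+4.3)·340] / 24800 = +0.0007258
∂h/∂y = [(-250)·(+4.3) − (-220)·(+7.4)] / 24800 = +0.02230
h(327751, 3842455) = 97.7 + (+0.0007258)·(-305) + (+0.02230)·(520) = 97.7 -0.221 +11.595 = 109.074 m.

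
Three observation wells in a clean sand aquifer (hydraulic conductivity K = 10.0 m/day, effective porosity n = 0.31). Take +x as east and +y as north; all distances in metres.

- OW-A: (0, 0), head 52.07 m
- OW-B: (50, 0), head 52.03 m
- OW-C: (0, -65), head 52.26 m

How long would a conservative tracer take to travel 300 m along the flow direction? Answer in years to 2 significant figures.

∂h/∂x = (52.03 − 52.07) / (50 − 0) = -0.0008000
∂h/∂y = (52.26 − 52.07) / (-65 − 0) = -0.002923
|∇h| = √(-0.0008000² + -0.002923²) = 0.00303
Seepage velocity v = K·i/n = 10.0 × 0.00303 / 0.31 = 0.09774 m/day.
t = 300 / 0.09774 = 3069 days = 8.4 years.

8.4 years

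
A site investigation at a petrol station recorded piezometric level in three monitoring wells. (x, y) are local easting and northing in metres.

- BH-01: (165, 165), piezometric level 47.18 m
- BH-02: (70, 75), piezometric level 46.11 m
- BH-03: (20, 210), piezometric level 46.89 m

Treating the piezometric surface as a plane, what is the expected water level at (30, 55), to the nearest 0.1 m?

Differences from BH-01: to BH-02 (Δx, Δy, Δh) = (-95, -90, -1.07); to BH-03 = (-145, 45, -0.29).
Determinant of the coordinate differences = (-95)·45 − (-145)·(-90) = -17325.
∂h/∂x = [(-1.07)·45 − (-0.29)·(-90)] / -17325 = +0.004286
∂h/∂y = [(-95)·(-0.29) − (-145)·(-1.07)] / -17325 = +0.007365
h(30, 55) = 47.18 + (+0.004286)·(-135) + (+0.007365)·(-110) = 47.18 -0.579 -0.810 = 45.791 m.

45.8 m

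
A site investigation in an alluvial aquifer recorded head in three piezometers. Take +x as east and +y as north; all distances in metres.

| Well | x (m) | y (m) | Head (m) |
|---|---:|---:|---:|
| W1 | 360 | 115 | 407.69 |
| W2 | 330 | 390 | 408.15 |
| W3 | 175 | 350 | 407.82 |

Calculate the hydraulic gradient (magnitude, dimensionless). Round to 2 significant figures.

With h = a·x + b·y + c and W1 as origin, the differences give:
  (-30)·a + 275·b = +0.46
  (-185)·a + 235·b = +0.13
Eliminate b (×235 and ×275, subtract): 43825·a = 72.350 → a = ∂h/∂x = +0.001651
Back-substitute: b = ∂h/∂y = +0.001853.
|∇h| = √(0.001651² + 0.001853²) = 0.002482

0.0025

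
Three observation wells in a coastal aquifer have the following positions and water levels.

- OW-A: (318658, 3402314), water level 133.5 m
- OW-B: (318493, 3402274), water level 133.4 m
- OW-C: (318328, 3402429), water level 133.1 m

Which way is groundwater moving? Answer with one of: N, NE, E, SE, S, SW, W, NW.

NW

With h = a·x + b·y + c and OW-A as origin, the differences give:
  (-165)·a + (-40)·b = -0.1
  (-330)·a + 115·b = -0.4
Eliminate b (×115 and ×(-40), subtract): -32175·a = -27.50 → a = ∂h/∂x = +0.0008547
Back-substitute: b = ∂h/∂y = -0.001026.
Flow = −∇h = (-0.0008547 east, +0.001026 north), which points northwest.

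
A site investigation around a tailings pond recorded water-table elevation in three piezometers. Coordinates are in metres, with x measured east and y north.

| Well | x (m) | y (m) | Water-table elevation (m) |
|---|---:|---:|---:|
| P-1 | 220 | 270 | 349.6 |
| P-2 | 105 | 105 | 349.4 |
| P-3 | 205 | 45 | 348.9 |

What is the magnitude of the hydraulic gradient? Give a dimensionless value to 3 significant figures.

With h = a·x + b·y + c and P-1 as origin, the differences give:
  (-115)·a + (-165)·b = -0.2
  (-15)·a + (-225)·b = -0.7
Eliminate b (×(-225) and ×(-165), subtract): 23400·a = -70.50 → a = ∂h/∂x = -0.003013
Back-substitute: b = ∂h/∂y = +0.003312.
|∇h| = √(-0.003013² + 0.003312²) = 0.004477

0.00448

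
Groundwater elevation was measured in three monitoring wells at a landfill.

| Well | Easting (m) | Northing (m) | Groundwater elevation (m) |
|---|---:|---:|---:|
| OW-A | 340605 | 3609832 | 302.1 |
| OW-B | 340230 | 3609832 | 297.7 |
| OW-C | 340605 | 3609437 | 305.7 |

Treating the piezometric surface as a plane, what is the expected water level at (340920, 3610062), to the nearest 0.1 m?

∂h/∂x = (297.7 − 302.1) / (340230 − 340605) = +0.01173
∂h/∂y = (305.7 − 302.1) / (3609437 − 3609832) = -0.009114
h(340920, 3610062) = 302.1 + (+0.01173)·(315) + (-0.009114)·(230) = 302.1 +3.696 -2.096 = 303.700 m.

303.7 m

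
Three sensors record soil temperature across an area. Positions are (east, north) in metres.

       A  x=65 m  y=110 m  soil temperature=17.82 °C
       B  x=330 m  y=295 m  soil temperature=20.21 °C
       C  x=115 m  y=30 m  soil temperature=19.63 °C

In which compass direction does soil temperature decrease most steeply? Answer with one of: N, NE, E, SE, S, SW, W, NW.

NW

Taking A as reference: B−A = (265, 185, +2.39); C−A = (50, -80, +1.81).
Solve a·Δx + b·Δy = ΔT: det = 265·(-80) − 50·185 = -30450.
∂T/∂x = [(+2.39)·(-80) − (+1.81)·185] / -30450 = +0.01728
∂T/∂y = [265·(+1.81) − 50·(+2.39)] / -30450 = -0.01183
Steepest decrease is along −∇f = (-0.01728 E, +0.01183 N) → northwest.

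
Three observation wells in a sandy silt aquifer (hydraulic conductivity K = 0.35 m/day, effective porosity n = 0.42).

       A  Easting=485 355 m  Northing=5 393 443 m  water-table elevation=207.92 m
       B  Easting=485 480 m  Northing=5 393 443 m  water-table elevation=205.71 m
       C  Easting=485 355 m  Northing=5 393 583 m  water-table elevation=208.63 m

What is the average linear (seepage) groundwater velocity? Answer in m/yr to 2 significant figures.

∂h/∂x = (205.71 − 207.92) / (485480 − 485355) = -0.01768
∂h/∂y = (208.63 − 207.92) / (5393583 − 5393443) = +0.005071
|∇h| = √(-0.01768² + 0.005071²) = 0.01839
Seepage velocity v = K·i/n = 0.35 × 0.01839 / 0.42 = 0.01533 m/day = 5.599 m/yr.

5.6 m/yr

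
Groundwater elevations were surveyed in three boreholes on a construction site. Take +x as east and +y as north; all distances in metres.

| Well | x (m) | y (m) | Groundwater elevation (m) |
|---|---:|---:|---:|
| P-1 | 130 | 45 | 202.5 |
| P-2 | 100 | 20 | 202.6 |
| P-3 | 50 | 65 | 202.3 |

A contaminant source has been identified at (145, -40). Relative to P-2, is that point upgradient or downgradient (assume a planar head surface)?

upgradient

With h = a·x + b·y + c and P-1 as origin, the differences give:
  (-30)·a + (-25)·b = +0.1
  (-80)·a + 20·b = -0.2
Eliminate b (×20 and ×(-25), subtract): -2600·a = -3.00 → a = ∂h/∂x = +0.001154
Back-substitute: b = ∂h/∂y = -0.005385.
Head at (145, -40) = 202.5 + (+0.001154)·(15) + (-0.005385)·(-85) = 202.97 m.
That is higher than the 202.6 m at P-2, so the point is upgradient.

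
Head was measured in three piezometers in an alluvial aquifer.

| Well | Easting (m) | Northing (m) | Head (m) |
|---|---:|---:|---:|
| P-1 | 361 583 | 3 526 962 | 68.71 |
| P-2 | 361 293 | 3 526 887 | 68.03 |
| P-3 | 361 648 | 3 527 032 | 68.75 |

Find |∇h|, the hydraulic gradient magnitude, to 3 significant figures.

0.00358

With h = a·x + b·y + c and P-1 as origin, the differences give:
  (-290)·a + (-75)·b = -0.68
  65·a + 70·b = +0.04
Eliminate b (×70 and ×(-75), subtract): -15425·a = -44.600 → a = ∂h/∂x = +0.002891
Back-substitute: b = ∂h/∂y = -0.002113.
|∇h| = √(0.002891² + -0.002113²) = 0.003581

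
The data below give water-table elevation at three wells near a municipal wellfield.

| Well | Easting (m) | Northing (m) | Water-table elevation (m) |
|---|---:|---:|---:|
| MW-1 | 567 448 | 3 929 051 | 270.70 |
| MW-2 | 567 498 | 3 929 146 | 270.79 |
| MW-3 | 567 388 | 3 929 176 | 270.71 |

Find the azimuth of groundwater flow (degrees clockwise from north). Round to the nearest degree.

240°

Taking MW-1 as reference: MW-2−MW-1 = (50, 95, +0.09); MW-3−MW-1 = (-60, 125, +0.01).
Solve a·Δx + b·Δy = Δh: det = 50·125 − (-60)·95 = 11950.
∂h/∂x = [(+0.09)·125 − (+0.01)·95] / 11950 = +0.0008619
∂h/∂y = [50·(+0.01) − (-60)·(+0.09)] / 11950 = +0.0004937
Flow direction (−∇h) has components (-0.0008619 E, -0.0004937 N).
Azimuth = atan2(E, N) = atan2(-0.0008619, -0.0004937) = 240.2° ≈ 240°.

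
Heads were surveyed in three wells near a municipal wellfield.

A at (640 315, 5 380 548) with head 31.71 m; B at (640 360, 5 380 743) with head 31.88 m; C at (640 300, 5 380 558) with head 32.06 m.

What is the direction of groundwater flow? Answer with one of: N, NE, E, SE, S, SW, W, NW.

With h = a·x + b·y + c and A as origin, the differences give:
  45·a + 195·b = +0.17
  (-15)·a + 10·b = +0.35
Eliminate b (×10 and ×195, subtract): 3375·a = -66.550 → a = ∂h/∂x = -0.01972
Back-substitute: b = ∂h/∂y = +0.005422.
Flow = −∇h = (+0.01972 east, -0.005422 north), which points east.

E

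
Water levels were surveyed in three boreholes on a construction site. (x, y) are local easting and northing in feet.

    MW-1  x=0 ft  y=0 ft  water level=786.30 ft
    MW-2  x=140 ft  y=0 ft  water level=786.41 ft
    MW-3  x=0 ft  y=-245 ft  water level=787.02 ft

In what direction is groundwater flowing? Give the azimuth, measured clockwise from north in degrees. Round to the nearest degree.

∂h/∂x = (786.41 − 786.30) / (140 − 0) = +0.0007857
∂h/∂y = (787.02 − 786.30) / (-245 − 0) = -0.002939
Flow direction (−∇h) has components (-0.0007857 E, +0.002939 N).
Azimuth = atan2(E, N) = atan2(-0.0007857, +0.002939) = 345.0° ≈ 345°.

345°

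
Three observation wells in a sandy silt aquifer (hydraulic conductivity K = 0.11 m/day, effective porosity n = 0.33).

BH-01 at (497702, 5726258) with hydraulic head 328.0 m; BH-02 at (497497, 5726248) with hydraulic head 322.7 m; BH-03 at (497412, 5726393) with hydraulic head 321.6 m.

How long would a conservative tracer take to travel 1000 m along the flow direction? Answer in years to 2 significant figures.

310 years

Taking BH-01 as reference: BH-02−BH-01 = (-205, -10, -5.3); BH-03−BH-01 = (-290, 135, -6.4).
Solve a·Δx + b·Δy = Δh: det = (-205)·135 − (-290)·(-10) = -30575.
∂h/∂x = [(-5.3)·135 − (-6.4)·(-10)] / -30575 = +0.02549
∂h/∂y = [(-205)·(-6.4) − (-290)·(-5.3)] / -30575 = +0.007359
|∇h| = √(0.02549² + 0.007359²) = 0.02653
Seepage velocity v = K·i/n = 0.11 × 0.02653 / 0.33 = 0.008843 m/day.
t = 1000 / 0.008843 = 1.131e+05 days = 310 years.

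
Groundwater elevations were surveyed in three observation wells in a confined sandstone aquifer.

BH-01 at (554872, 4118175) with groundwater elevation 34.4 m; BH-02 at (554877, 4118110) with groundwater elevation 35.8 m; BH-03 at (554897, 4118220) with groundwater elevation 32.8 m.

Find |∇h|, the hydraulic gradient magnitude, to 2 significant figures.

0.032

Taking BH-01 as reference: BH-02−BH-01 = (5, -65, +1.4); BH-03−BH-01 = (25, 45, -1.6).
Determinant of the coordinate differences = 5·45 − 25·(-65) = 1850.
∂h/∂x = [(+1.4)·45 − (-1.6)·(-65)] / 1850 = -0.02216
∂h/∂y = [5·(-1.6) − 25·(+1.4)] / 1850 = -0.02324
|∇h| = √(-0.02216² + -0.02324²) = 0.03211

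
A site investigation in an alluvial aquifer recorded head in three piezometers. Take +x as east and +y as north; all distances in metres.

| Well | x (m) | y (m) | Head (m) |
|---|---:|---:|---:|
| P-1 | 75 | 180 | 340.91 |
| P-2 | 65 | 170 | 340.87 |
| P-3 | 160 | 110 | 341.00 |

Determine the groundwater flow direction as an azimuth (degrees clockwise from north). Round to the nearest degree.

With h = a·x + b·y + c and P-1 as origin, the differences give:
  (-10)·a + (-10)·b = -0.04
  85·a + (-70)·b = +0.09
Eliminate b (×(-70) and ×(-10), subtract): 1550·a = 3.700 → a = ∂h/∂x = +0.002387
Back-substitute: b = ∂h/∂y = +0.001613.
Flow direction (−∇h) has components (-0.002387 E, -0.001613 N).
Azimuth = atan2(E, N) = atan2(-0.002387, -0.001613) = 236.0° ≈ 236°.

236°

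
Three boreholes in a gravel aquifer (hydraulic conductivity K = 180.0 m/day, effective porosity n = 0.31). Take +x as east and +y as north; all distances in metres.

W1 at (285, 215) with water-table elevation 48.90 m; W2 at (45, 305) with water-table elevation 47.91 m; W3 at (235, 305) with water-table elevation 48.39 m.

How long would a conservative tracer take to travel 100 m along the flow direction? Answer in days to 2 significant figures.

35 days

Three-point gradient (reference W1): Δ to W2 = (-240, 90, -0.99), Δ to W3 = (-50, 90, -0.51).
∂h/∂x = +0.002526, ∂h/∂y = -0.004263 (det = -17100).
|∇h| = √(0.002526² + -0.004263²) = 0.004955
Seepage velocity v = K·i/n = 180.0 × 0.004955 / 0.31 = 2.877 m/day.
t = 100 / 2.877 = 34.76 days.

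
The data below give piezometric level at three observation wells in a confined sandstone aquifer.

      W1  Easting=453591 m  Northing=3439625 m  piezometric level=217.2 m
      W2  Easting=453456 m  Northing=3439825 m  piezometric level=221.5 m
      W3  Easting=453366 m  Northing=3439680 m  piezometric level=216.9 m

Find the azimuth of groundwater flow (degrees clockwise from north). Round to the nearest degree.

Taking W1 as reference: W2−W1 = (-135, 200, +4.3); W3−W1 = (-225, 55, -0.3).
Determinant of the coordinate differences = (-135)·55 − (-225)·200 = 37575.
∂h/∂x = [(+4.3)·55 − (-0.3)·200] / 37575 = +0.007891
∂h/∂y = [(-135)·(-0.3) − (-225)·(+4.3)] / 37575 = +0.02683
Flow direction (−∇h) has components (-0.007891 E, -0.02683 N).
Azimuth = atan2(E, N) = atan2(-0.007891, -0.02683) = 196.4° ≈ 196°.

196°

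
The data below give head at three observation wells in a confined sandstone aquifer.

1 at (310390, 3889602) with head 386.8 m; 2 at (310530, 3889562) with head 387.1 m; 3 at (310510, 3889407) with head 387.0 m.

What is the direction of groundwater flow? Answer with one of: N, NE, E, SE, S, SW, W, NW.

Differences from 1: to 2 (Δx, Δy, Δh) = (140, -40, +0.3); to 3 = (120, -195, +0.2).
Solve a·Δx + b·Δy = Δh: det = 140·(-195) − 120·(-40) = -22500.
∂h/∂x = [(+0.3)·(-195) − (+0.2)·(-40)] / -22500 = +0.002244
∂h/∂y = [140·(+0.2) − 120·(+0.3)] / -22500 = +0.0003556
Flow = −∇h = (-0.002244 east, -0.0003556 north), which points west.

W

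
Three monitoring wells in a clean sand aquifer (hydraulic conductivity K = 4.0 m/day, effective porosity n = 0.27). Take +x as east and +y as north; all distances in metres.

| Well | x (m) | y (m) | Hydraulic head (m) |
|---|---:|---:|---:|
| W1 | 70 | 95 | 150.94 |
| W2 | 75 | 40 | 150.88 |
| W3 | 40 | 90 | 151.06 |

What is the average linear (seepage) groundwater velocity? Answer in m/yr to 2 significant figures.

23 m/yr

Differences from W1: to W2 (Δx, Δy, Δh) = (5, -55, -0.06); to W3 = (-30, -5, +0.12).
Solve a·Δx + b·Δy = Δh: det = 5·(-5) − (-30)·(-55) = -1675.
∂h/∂x = [(-0.06)·(-5) − (+0.12)·(-55)] / -1675 = -0.004119
∂h/∂y = [5·(+0.12) − (-30)·(-0.06)] / -1675 = +0.0007164
|∇h| = √(-0.004119² + 0.0007164²) = 0.004181
Seepage velocity v = K·i/n = 4.0 × 0.004181 / 0.27 = 0.06194 m/day = 22.62 m/yr.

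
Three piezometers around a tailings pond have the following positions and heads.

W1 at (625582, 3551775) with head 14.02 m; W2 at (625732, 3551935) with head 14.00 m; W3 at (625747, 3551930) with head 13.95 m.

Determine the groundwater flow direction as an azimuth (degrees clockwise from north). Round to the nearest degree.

132°

With h = a·x + b·y + c and W1 as origin, the differences give:
  150·a + 160·b = -0.02
  165·a + 155·b = -0.07
Eliminate b (×155 and ×160, subtract): -3150·a = 8.100 → a = ∂h/∂x = -0.002571
Back-substitute: b = ∂h/∂y = +0.002286.
Flow direction (−∇h) has components (+0.002571 E, -0.002286 N).
Azimuth = atan2(E, N) = atan2(+0.002571, -0.002286) = 131.6° ≈ 132°.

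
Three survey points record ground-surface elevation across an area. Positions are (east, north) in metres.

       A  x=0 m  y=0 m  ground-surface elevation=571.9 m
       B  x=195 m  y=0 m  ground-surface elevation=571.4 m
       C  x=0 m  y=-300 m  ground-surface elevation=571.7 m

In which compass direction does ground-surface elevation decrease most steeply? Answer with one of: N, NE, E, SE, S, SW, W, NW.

E

∂z/∂x = (571.4 − 571.9) / (195 − 0) = -0.002564
∂z/∂y = (571.7 − 571.9) / (-300 − 0) = +0.0006667
Steepest decrease is along −∇f = (+0.002564 E, -0.0006667 N) → east.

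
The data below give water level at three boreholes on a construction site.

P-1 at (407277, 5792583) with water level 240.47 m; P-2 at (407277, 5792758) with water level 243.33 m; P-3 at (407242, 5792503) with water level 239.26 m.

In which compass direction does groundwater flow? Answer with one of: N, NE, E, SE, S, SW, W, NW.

Differences from P-1: to P-2 (Δx, Δy, Δh) = (0, 175, +2.86); to P-3 = (-35, -80, -1.21).
Solve a·Δx + b·Δy = Δh: det = 0·(-80) − (-35)·175 = 6125.
∂h/∂x = [(+2.86)·(-80) − (-1.21)·175] / 6125 = -0.002784
∂h/∂y = [0·(-1.21) − (-35)·(+2.86)] / 6125 = +0.01634
Flow = −∇h = (+0.002784 east, -0.01634 north), which points south.

S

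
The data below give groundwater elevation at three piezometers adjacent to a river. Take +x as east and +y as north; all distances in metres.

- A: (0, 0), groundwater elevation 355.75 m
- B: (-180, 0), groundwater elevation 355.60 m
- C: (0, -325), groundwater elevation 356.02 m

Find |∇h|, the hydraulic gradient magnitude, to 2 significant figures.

∂h/∂x = (355.60 − 355.75) / (-180 − 0) = +0.0008333
∂h/∂y = (356.02 − 355.75) / (-325 − 0) = -0.0008308
|∇h| = √(0.0008333² + -0.0008308²) = 0.001177

0.0012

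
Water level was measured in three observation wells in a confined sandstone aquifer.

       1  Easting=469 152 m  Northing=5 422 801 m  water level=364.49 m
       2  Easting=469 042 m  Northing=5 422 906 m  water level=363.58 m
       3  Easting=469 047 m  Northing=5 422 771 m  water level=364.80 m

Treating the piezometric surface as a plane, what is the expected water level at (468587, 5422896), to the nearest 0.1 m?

363.8 m

Taking 1 as reference: 2−1 = (-110, 105, -0.91); 3−1 = (-105, -30, +0.31).
Determinant of the coordinate differences = (-110)·(-30) − (-105)·105 = 14325.
∂h/∂x = [(-0.91)·(-30) − (+0.31)·105] / 14325 = -0.0003665
∂h/∂y = [(-110)·(+0.31) − (-105)·(-0.91)] / 14325 = -0.009051
h(468587, 5422896) = 364.49 + (-0.0003665)·(-565) + (-0.009051)·(95) = 364.49 +0.207 -0.860 = 363.837 m.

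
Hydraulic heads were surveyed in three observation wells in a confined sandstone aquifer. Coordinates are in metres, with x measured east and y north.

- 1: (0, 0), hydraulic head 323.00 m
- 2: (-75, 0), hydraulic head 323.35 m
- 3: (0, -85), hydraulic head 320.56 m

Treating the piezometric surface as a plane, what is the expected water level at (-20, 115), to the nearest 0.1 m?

∂h/∂x = (323.35 − 323.00) / (-75 − 0) = -0.004667
∂h/∂y = (320.56 − 323.00) / (-85 − 0) = +0.02871
h(-20, 115) = 323.00 + (-0.004667)·(-20) + (+0.02871)·(115) = 323.00 +0.093 +3.301 = 326.395 m.

326.4 m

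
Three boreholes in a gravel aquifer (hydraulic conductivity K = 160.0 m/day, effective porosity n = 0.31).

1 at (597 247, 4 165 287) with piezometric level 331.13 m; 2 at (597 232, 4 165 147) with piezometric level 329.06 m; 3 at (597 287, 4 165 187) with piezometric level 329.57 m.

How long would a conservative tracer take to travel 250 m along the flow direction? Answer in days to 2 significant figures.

32 days

With h = a·x + b·y + c and 1 as origin, the differences give:
  (-15)·a + (-140)·b = -2.07
  40·a + (-100)·b = -1.56
Eliminate b (×(-100) and ×(-140), subtract): 7100·a = -11.400 → a = ∂h/∂x = -0.001606
Back-substitute: b = ∂h/∂y = +0.01496.
|∇h| = √(-0.001606² + 0.01496²) = 0.01505
Seepage velocity v = K·i/n = 160.0 × 0.01505 / 0.31 = 7.768 m/day.
t = 250 / 7.768 = 32.18 days.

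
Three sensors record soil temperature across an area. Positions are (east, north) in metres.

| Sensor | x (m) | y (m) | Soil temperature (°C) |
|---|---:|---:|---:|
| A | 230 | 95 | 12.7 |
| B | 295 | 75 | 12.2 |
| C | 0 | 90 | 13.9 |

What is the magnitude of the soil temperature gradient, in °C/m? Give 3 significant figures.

0.00924 °C/m

Three-point gradient (reference A): Δ to B = (65, -20, -0.5), Δ to C = (-230, -5, +1.2).
∂T/∂x = -0.005381, ∂T/∂y = +0.007513 (det = -4925).
|∇f| = √(-0.005381² + 0.007513²) = 0.009241 °C/m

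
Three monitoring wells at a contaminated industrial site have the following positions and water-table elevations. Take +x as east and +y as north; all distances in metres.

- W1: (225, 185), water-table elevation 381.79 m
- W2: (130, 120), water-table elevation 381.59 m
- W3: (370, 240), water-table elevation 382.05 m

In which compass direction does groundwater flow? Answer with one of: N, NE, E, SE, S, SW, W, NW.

Differences from W1: to W2 (Δx, Δy, Δh) = (-95, -65, -0.20); to W3 = (145, 55, +0.26).
Determinant of the coordinate differences = (-95)·55 − 145·(-65) = 4200.
∂h/∂x = [(-0.20)·55 − (+0.26)·(-65)] / 4200 = +0.001405
∂h/∂y = [(-95)·(+0.26) − 145·(-0.20)] / 4200 = +0.001024
Flow = −∇h = (-0.001405 east, -0.001024 north), which points southwest.

SW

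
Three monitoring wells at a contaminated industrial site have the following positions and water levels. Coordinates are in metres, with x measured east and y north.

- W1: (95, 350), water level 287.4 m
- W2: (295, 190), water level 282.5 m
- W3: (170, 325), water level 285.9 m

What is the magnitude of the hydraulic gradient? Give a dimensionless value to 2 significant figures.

0.019

Differences from W1: to W2 (Δx, Δy, Δh) = (200, -160, -4.9); to W3 = (75, -25, -1.5).
Determinant of the coordinate differences = 200·(-25) − 75·(-160) = 7000.
∂h/∂x = [(-4.9)·(-25) − (-1.5)·(-160)] / 7000 = -0.01679
∂h/∂y = [200·(-1.5) − 75·(-4.9)] / 7000 = +0.009643
|∇h| = √(-0.01679² + 0.009643²) = 0.01936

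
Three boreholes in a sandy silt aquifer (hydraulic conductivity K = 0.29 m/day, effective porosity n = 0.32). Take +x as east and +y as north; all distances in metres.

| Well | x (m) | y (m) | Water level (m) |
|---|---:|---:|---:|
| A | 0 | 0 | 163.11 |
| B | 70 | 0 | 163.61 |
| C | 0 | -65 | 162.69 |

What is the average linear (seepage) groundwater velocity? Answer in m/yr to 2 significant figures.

3.2 m/yr

∂h/∂x = (163.61 − 163.11) / (70 − 0) = +0.007143
∂h/∂y = (162.69 − 163.11) / (-65 − 0) = +0.006462
|∇h| = √(0.007143² + 0.006462²) = 0.009632
Seepage velocity v = K·i/n = 0.29 × 0.009632 / 0.32 = 0.008729 m/day = 3.188 m/yr.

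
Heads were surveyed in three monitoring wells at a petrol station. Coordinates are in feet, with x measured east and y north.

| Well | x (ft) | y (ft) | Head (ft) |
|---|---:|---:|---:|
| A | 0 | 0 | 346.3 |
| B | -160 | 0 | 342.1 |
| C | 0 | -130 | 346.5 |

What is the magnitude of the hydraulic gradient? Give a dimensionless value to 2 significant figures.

0.026

∂h/∂x = (342.1 − 346.3) / (-160 − 0) = +0.02625
∂h/∂y = (346.5 − 346.3) / (-130 − 0) = -0.001538
|∇h| = √(0.02625² + -0.001538²) = 0.0263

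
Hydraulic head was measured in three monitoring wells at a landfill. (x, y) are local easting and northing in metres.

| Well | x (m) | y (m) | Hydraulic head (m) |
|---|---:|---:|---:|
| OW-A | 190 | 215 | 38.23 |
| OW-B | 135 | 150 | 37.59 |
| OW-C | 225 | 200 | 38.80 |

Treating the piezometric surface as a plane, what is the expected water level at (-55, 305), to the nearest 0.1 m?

Three-point gradient (reference OW-A): Δ to OW-B = (-55, -65, -0.64), Δ to OW-C = (35, -15, +0.57).
∂h/∂x = +0.01505, ∂h/∂y = -0.002887 (det = 3100).
h(-55, 305) = 38.23 + (+0.01505)·(-245) + (-0.002887)·(90) = 38.23 -3.687 -0.260 = 34.283 m.

34.3 m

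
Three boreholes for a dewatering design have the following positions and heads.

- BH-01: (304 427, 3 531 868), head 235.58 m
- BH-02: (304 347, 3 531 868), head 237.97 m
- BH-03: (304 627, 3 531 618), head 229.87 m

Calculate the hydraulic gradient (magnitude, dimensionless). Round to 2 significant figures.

0.030

Taking BH-01 as reference: BH-02−BH-01 = (-80, 0, +2.39); BH-03−BH-01 = (200, -250, -5.71).
Solve a·Δx + b·Δy = Δh: det = (-80)·(-250) − 200·0 = 20000.
∂h/∂x = [(+2.39)·(-250) − (-5.71)·0] / 20000 = -0.02987
∂h/∂y = [(-80)·(-5.71) − 200·(+2.39)] / 20000 = -0.001060
|∇h| = √(-0.02987² + -0.001060²) = 0.02989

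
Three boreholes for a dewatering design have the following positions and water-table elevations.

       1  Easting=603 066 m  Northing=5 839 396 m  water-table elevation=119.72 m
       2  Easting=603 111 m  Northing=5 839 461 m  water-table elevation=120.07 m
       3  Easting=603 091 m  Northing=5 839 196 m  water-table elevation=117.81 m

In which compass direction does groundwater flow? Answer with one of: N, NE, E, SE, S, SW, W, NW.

Differences from 1: to 2 (Δx, Δy, Δh) = (45, 65, +0.35); to 3 = (25, -200, -1.91).
Solve a·Δx + b·Δy = Δh: det = 45·(-200) − 25·65 = -10625.
∂h/∂x = [(+0.35)·(-200) − (-1.91)·65] / -10625 = -0.005096
∂h/∂y = [45·(-1.91) − 25·(+0.35)] / -10625 = +0.008913
Flow = −∇h = (+0.005096 east, -0.008913 north), which points southeast.

SE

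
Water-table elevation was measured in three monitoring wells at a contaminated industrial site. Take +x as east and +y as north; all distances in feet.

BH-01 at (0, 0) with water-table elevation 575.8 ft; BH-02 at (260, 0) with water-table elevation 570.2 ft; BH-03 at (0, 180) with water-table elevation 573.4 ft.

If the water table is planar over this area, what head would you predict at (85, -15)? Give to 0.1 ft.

574.2 ft

∂h/∂x = (570.2 − 575.8) / (260 − 0) = -0.02154
∂h/∂y = (573.4 − 575.8) / (180 − 0) = -0.01333
h(85, -15) = 575.8 + (-0.02154)·(85) + (-0.01333)·(-15) = 575.8 -1.831 +0.200 = 574.169 ft.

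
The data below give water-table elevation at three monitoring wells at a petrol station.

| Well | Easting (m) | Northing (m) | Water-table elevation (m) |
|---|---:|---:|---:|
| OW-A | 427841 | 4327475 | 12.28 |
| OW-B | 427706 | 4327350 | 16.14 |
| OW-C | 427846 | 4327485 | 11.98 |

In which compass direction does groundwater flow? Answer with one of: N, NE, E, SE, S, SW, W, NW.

Taking OW-A as reference: OW-B−OW-A = (-135, -125, +3.86); OW-C−OW-A = (5, 10, -0.30).
Determinant of the coordinate differences = (-135)·10 − 5·(-125) = -725.
∂h/∂x = [(+3.86)·10 − (-0.30)·(-125)] / -725 = -0.001517
∂h/∂y = [(-135)·(-0.30) − 5·(+3.86)] / -725 = -0.02924
Flow = −∇h = (+0.001517 east, +0.02924 north), which points north.

N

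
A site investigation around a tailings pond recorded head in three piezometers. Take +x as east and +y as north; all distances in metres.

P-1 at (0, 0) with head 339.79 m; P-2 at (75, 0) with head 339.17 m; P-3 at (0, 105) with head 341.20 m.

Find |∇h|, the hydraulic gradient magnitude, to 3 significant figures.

∂h/∂x = (339.17 − 339.79) / (75 − 0) = -0.008267
∂h/∂y = (341.20 − 339.79) / (105 − 0) = +0.01343
|∇h| = √(-0.008267² + 0.01343²) = 0.01577

0.0158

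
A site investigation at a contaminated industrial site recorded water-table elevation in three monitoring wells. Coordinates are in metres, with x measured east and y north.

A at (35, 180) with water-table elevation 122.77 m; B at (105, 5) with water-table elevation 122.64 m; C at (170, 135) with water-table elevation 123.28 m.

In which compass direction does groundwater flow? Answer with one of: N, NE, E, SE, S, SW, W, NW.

SW

With h = a·x + b·y + c and A as origin, the differences give:
  70·a + (-175)·b = -0.13
  135·a + (-45)·b = +0.51
Eliminate b (×(-45) and ×(-175), subtract): 20475·a = 95.100 → a = ∂h/∂x = +0.004645
Back-substitute: b = ∂h/∂y = +0.002601.
Flow = −∇h = (-0.004645 east, -0.002601 north), which points southwest.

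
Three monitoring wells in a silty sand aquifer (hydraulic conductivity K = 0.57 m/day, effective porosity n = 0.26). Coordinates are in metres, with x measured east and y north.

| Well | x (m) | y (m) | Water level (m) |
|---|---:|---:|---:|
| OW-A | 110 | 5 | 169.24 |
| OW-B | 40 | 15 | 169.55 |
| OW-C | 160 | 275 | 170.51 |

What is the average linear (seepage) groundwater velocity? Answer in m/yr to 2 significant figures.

With h = a·x + b·y + c and OW-A as origin, the differences give:
  (-70)·a + 10·b = +0.31
  50·a + 270·b = +1.27
Eliminate b (×270 and ×10, subtract): -19400·a = 71.000 → a = ∂h/∂x = -0.003660
Back-substitute: b = ∂h/∂y = +0.005381.
|∇h| = √(-0.003660² + 0.005381²) = 0.006508
Seepage velocity v = K·i/n = 0.57 × 0.006508 / 0.26 = 0.01427 m/day = 5.212 m/yr.

5.2 m/yr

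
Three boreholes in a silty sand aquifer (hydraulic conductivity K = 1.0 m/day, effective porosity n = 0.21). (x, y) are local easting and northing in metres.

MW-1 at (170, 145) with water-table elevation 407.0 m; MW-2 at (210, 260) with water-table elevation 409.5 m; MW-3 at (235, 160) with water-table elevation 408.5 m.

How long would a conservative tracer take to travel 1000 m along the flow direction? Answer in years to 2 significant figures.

23 years

Taking MW-1 as reference: MW-2−MW-1 = (40, 115, +2.5); MW-3−MW-1 = (65, 15, +1.5).
Solve a·Δx + b·Δy = Δh: det = 40·15 − 65·115 = -6875.
∂h/∂x = [(+2.5)·15 − (+1.5)·115] / -6875 = +0.01964
∂h/∂y = [40·(+1.5) − 65·(+2.5)] / -6875 = +0.01491
|∇h| = √(0.01964² + 0.01491²) = 0.02466
Seepage velocity v = K·i/n = 1.0 × 0.02466 / 0.21 = 0.1174 m/day.
t = 1000 / 0.1174 = 8518 days = 23.3 years.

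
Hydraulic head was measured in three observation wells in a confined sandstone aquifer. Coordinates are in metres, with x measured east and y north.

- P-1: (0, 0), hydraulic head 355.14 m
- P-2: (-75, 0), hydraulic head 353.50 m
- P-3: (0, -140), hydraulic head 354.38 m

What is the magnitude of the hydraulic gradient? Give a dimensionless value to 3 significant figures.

0.0225

∂h/∂x = (353.50 − 355.14) / (-75 − 0) = +0.02187
∂h/∂y = (354.38 − 355.14) / (-140 − 0) = +0.005429
|∇h| = √(0.02187² + 0.005429²) = 0.02253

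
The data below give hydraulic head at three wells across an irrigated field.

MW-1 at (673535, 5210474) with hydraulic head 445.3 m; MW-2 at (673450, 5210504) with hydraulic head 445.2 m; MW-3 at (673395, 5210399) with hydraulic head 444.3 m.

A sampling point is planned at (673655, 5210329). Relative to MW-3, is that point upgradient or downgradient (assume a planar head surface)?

Three-point gradient (reference MW-1): Δ to MW-2 = (-85, 30, -0.1), Δ to MW-3 = (-140, -75, -1.0).
∂h/∂x = +0.003546, ∂h/∂y = +0.006714 (det = 10575).
Head at (673655, 5210329) = 445.3 + (+0.003546)·(120) + (+0.006714)·(-145) = 444.75 m.
That is higher than the 444.3 m at MW-3, so the point is upgradient.

upgradient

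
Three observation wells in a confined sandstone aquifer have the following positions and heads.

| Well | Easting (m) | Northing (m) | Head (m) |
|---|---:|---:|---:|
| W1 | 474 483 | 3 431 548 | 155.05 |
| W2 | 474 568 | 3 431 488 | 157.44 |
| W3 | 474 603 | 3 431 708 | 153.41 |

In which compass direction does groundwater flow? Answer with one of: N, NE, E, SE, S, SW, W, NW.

NW

Three-point gradient (reference W1): Δ to W2 = (85, -60, +2.39), Δ to W3 = (120, 160, -1.64).
∂h/∂x = +0.01365, ∂h/∂y = -0.02049 (det = 20800).
Flow = −∇h = (-0.01365 east, +0.02049 north), which points northwest.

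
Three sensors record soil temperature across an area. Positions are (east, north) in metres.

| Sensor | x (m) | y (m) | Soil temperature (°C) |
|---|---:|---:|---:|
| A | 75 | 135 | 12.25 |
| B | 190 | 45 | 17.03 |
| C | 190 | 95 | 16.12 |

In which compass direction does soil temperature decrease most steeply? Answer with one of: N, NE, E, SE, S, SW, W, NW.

NW

Three-point gradient (reference A): Δ to B = (115, -90, +4.78), Δ to C = (115, -40, +3.87).
∂T/∂x = +0.02732, ∂T/∂y = -0.01820 (det = 5750).
Steepest decrease is along −∇f = (-0.02732 E, +0.01820 N) → northwest.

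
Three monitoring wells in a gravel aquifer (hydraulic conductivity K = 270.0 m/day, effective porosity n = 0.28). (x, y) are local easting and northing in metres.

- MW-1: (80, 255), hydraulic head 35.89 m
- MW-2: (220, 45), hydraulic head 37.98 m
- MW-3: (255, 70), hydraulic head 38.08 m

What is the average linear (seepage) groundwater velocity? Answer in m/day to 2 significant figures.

Differences from MW-1: to MW-2 (Δx, Δy, Δh) = (140, -210, +2.09); to MW-3 = (175, -185, +2.19).
Solve a·Δx + b·Δy = Δh: det = 140·(-185) − 175·(-210) = 10850.
∂h/∂x = [(+2.09)·(-185) − (+2.19)·(-210)] / 10850 = +0.006751
∂h/∂y = [140·(+2.19) − 175·(+2.09)] / 10850 = -0.005452
|∇h| = √(0.006751² + -0.005452²) = 0.008678
Seepage velocity v = K·i/n = 270.0 × 0.008678 / 0.28 = 8.368 m/day.

8.4 m/day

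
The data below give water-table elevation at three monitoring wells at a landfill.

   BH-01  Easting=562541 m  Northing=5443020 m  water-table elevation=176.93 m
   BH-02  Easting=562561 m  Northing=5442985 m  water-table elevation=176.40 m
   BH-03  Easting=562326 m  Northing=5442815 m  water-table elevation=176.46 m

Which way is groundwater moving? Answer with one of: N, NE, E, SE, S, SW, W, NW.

Taking BH-01 as reference: BH-02−BH-01 = (20, -35, -0.53); BH-03−BH-01 = (-215, -205, -0.47).
Determinant of the coordinate differences = 20·(-205) − (-215)·(-35) = -11625.
∂h/∂x = [(-0.53)·(-205) − (-0.47)·(-35)] / -11625 = -0.007931
∂h/∂y = [20·(-0.47) − (-215)·(-0.53)] / -11625 = +0.01061
Flow = −∇h = (+0.007931 east, -0.01061 north), which points southeast.

SE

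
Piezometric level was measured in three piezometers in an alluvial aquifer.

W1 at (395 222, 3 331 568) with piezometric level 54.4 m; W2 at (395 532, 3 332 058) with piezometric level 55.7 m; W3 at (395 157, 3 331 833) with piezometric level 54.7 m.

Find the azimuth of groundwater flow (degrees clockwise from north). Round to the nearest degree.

228°

With h = a·x + b·y + c and W1 as origin, the differences give:
  310·a + 490·b = +1.3
  (-65)·a + 265·b = +0.3
Eliminate b (×265 and ×490, subtract): 114000·a = 197.50 → a = ∂h/∂x = +0.001732
Back-substitute: b = ∂h/∂y = +0.001557.
Flow direction (−∇h) has components (-0.001732 E, -0.001557 N).
Azimuth = atan2(E, N) = atan2(-0.001732, -0.001557) = 228.1° ≈ 228°.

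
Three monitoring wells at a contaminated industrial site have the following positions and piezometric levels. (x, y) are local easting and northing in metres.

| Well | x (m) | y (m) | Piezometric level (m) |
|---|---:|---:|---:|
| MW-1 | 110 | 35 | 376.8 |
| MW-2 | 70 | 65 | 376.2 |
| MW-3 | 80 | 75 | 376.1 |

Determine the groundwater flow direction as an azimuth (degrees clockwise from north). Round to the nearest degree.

With h = a·x + b·y + c and MW-1 as origin, the differences give:
  (-40)·a + 30·b = -0.6
  (-30)·a + 40·b = -0.7
Eliminate b (×40 and ×30, subtract): -700·a = -3.00 → a = ∂h/∂x = +0.004286
Back-substitute: b = ∂h/∂y = -0.01429.
Flow direction (−∇h) has components (-0.004286 E, +0.01429 N).
Azimuth = atan2(E, N) = atan2(-0.004286, +0.01429) = 343.3° ≈ 343°.

343°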